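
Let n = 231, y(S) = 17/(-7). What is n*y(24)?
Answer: -561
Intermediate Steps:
y(S) = -17/7 (y(S) = 17*(-1/7) = -17/7)
n*y(24) = 231*(-17/7) = -561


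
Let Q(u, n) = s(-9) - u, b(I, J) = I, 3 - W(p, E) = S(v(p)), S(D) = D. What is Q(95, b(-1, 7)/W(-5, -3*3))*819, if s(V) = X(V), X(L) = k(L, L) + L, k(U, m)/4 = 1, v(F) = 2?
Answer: -81900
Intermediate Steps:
W(p, E) = 1 (W(p, E) = 3 - 1*2 = 3 - 2 = 1)
k(U, m) = 4 (k(U, m) = 4*1 = 4)
X(L) = 4 + L
s(V) = 4 + V
Q(u, n) = -5 - u (Q(u, n) = (4 - 9) - u = -5 - u)
Q(95, b(-1, 7)/W(-5, -3*3))*819 = (-5 - 1*95)*819 = (-5 - 95)*819 = -100*819 = -81900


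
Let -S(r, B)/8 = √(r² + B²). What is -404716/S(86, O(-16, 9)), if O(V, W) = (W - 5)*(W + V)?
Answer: 101179*√2045/8180 ≈ 559.35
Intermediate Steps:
O(V, W) = (-5 + W)*(V + W)
S(r, B) = -8*√(B² + r²) (S(r, B) = -8*√(r² + B²) = -8*√(B² + r²))
-404716/S(86, O(-16, 9)) = -404716*(-1/(8*√((9² - 5*(-16) - 5*9 - 16*9)² + 86²))) = -404716*(-1/(8*√((81 + 80 - 45 - 144)² + 7396))) = -404716*(-1/(8*√((-28)² + 7396))) = -404716*(-1/(8*√(784 + 7396))) = -404716*(-√2045/32720) = -(-101179)*√2045/8180 = 101179*√2045/8180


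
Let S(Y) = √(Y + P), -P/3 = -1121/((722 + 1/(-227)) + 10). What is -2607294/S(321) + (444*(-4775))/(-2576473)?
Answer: 2120100/2576473 - 434549*√2247426191253/4508477 ≈ -1.4449e+5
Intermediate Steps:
P = 763401/166163 (P = -(-3363)/((722 + 1/(-227)) + 10) = -(-3363)/((722 - 1/227) + 10) = -(-3363)/(163893/227 + 10) = -(-3363)/166163/227 = -(-3363)*227/166163 = -3*(-254467/166163) = 763401/166163 ≈ 4.5943)
S(Y) = √(763401/166163 + Y) (S(Y) = √(Y + 763401/166163) = √(763401/166163 + Y))
-2607294/S(321) + (444*(-4775))/(-2576473) = -2607294*166163/√(126849000363 + 27610142569*321) + (444*(-4775))/(-2576473) = -2607294*166163/√(126849000363 + 8862855764649) - 2120100*(-1/2576473) = -2607294*√2247426191253/27050862 + 2120100/2576473 = -434549*√2247426191253/4508477 + 2120100/2576473 = 2120100/2576473 - 434549*√2247426191253/4508477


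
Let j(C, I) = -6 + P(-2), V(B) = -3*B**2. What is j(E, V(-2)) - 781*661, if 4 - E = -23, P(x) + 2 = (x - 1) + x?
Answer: -516254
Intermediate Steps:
P(x) = -3 + 2*x (P(x) = -2 + ((x - 1) + x) = -2 + ((-1 + x) + x) = -2 + (-1 + 2*x) = -3 + 2*x)
E = 27 (E = 4 - 1*(-23) = 4 + 23 = 27)
j(C, I) = -13 (j(C, I) = -6 + (-3 + 2*(-2)) = -6 + (-3 - 4) = -6 - 7 = -13)
j(E, V(-2)) - 781*661 = -13 - 781*661 = -13 - 516241 = -516254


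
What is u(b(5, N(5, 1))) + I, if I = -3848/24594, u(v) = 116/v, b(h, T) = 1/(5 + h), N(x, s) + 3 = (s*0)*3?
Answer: 14262596/12297 ≈ 1159.8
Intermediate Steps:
N(x, s) = -3 (N(x, s) = -3 + (s*0)*3 = -3 + 0*3 = -3 + 0 = -3)
I = -1924/12297 (I = -3848*1/24594 = -1924/12297 ≈ -0.15646)
u(b(5, N(5, 1))) + I = 116/(1/(5 + 5)) - 1924/12297 = 116/(1/10) - 1924/12297 = 116/(⅒) - 1924/12297 = 116*10 - 1924/12297 = 1160 - 1924/12297 = 14262596/12297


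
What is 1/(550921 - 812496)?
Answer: -1/261575 ≈ -3.8230e-6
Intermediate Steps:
1/(550921 - 812496) = 1/(-261575) = -1/261575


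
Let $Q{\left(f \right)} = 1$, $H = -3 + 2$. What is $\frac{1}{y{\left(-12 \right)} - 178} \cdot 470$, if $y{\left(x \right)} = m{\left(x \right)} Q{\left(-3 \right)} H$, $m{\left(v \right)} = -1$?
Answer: $- \frac{470}{177} \approx -2.6554$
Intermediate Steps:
$H = -1$
$y{\left(x \right)} = 1$ ($y{\left(x \right)} = \left(-1\right) 1 \left(-1\right) = \left(-1\right) \left(-1\right) = 1$)
$\frac{1}{y{\left(-12 \right)} - 178} \cdot 470 = \frac{1}{1 - 178} \cdot 470 = \frac{1}{-177} \cdot 470 = \left(- \frac{1}{177}\right) 470 = - \frac{470}{177}$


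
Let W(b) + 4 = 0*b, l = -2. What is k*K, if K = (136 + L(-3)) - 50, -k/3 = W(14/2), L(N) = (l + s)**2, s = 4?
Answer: 1080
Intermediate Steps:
W(b) = -4 (W(b) = -4 + 0*b = -4 + 0 = -4)
L(N) = 4 (L(N) = (-2 + 4)**2 = 2**2 = 4)
k = 12 (k = -3*(-4) = 12)
K = 90 (K = (136 + 4) - 50 = 140 - 50 = 90)
k*K = 12*90 = 1080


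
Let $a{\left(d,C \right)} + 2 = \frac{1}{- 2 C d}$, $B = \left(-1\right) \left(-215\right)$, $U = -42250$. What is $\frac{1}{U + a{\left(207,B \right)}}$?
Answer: $- \frac{89010}{3760850521} \approx -2.3668 \cdot 10^{-5}$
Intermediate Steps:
$B = 215$
$a{\left(d,C \right)} = -2 - \frac{1}{2 C d}$ ($a{\left(d,C \right)} = -2 + \frac{1}{- 2 C d} = -2 + \frac{1}{\left(-2\right) C d} = -2 - \frac{1}{2 C d}$)
$\frac{1}{U + a{\left(207,B \right)}} = \frac{1}{-42250 - \left(2 + \frac{1}{2 \cdot 215 \cdot 207}\right)} = \frac{1}{-42250 - \left(2 + \frac{1}{430} \cdot \frac{1}{207}\right)} = \frac{1}{-42250 - \frac{178021}{89010}} = \frac{1}{- \frac{3760850521}{89010}} = - \frac{89010}{3760850521}$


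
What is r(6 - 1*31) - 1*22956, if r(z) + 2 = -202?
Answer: -23160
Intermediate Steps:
r(z) = -204 (r(z) = -2 - 202 = -204)
r(6 - 1*31) - 1*22956 = -204 - 1*22956 = -204 - 22956 = -23160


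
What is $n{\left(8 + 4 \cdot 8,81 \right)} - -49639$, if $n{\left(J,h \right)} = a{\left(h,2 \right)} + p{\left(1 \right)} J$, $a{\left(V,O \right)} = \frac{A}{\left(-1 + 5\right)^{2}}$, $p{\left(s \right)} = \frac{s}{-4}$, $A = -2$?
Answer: $\frac{397031}{8} \approx 49629.0$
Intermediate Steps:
$p{\left(s \right)} = - \frac{s}{4}$ ($p{\left(s \right)} = s \left(- \frac{1}{4}\right) = - \frac{s}{4}$)
$a{\left(V,O \right)} = - \frac{1}{8}$ ($a{\left(V,O \right)} = - \frac{2}{\left(-1 + 5\right)^{2}} = - \frac{2}{4^{2}} = - \frac{2}{16} = \left(-2\right) \frac{1}{16} = - \frac{1}{8}$)
$n{\left(J,h \right)} = - \frac{1}{8} - \frac{J}{4}$ ($n{\left(J,h \right)} = - \frac{1}{8} + \left(- \frac{1}{4}\right) 1 J = - \frac{1}{8} - \frac{J}{4}$)
$n{\left(8 + 4 \cdot 8,81 \right)} - -49639 = \left(- \frac{1}{8} - \frac{8 + 4 \cdot 8}{4}\right) - -49639 = \left(- \frac{1}{8} - \frac{8 + 32}{4}\right) + 49639 = \left(- \frac{1}{8} - 10\right) + 49639 = - \frac{81}{8} + 49639 = \frac{397031}{8}$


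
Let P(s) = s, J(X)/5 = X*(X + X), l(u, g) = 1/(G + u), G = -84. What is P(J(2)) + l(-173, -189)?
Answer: 10279/257 ≈ 39.996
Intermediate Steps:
l(u, g) = 1/(-84 + u)
J(X) = 10*X² (J(X) = 5*(X*(X + X)) = 5*(X*(2*X)) = 5*(2*X²) = 10*X²)
P(J(2)) + l(-173, -189) = 10*2² + 1/(-84 - 173) = 10*4 + 1/(-257) = 40 - 1/257 = 10279/257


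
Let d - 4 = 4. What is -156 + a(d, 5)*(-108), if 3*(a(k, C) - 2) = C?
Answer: -552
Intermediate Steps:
d = 8 (d = 4 + 4 = 8)
a(k, C) = 2 + C/3
-156 + a(d, 5)*(-108) = -156 + (2 + (⅓)*5)*(-108) = -156 + (2 + 5/3)*(-108) = -156 + (11/3)*(-108) = -156 - 396 = -552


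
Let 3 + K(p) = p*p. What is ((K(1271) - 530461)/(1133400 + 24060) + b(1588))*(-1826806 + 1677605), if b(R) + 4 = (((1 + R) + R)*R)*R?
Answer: -461184477559550681339/385820 ≈ -1.1953e+15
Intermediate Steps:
b(R) = -4 + R²*(1 + 2*R) (b(R) = -4 + (((1 + R) + R)*R)*R = -4 + ((1 + 2*R)*R)*R = -4 + (R*(1 + 2*R))*R = -4 + R²*(1 + 2*R))
K(p) = -3 + p² (K(p) = -3 + p*p = -3 + p²)
((K(1271) - 530461)/(1133400 + 24060) + b(1588))*(-1826806 + 1677605) = (((-3 + 1271²) - 530461)/(1133400 + 24060) + (-4 + 1588² + 2*1588³))*(-1826806 + 1677605) = (((-3 + 1615441) - 530461)/1157460 + (-4 + 2521744 + 2*4004529472))*(-149201) = ((1615438 - 530461)*(1/1157460) + (-4 + 2521744 + 8009058944))*(-149201) = (1084977*(1/1157460) + 8011580684)*(-149201) = (361659/385820 + 8011580684)*(-149201) = (3091028059862539/385820)*(-149201) = -461184477559550681339/385820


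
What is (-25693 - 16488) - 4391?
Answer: -46572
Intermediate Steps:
(-25693 - 16488) - 4391 = -42181 - 4391 = -46572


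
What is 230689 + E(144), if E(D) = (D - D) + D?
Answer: 230833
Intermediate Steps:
E(D) = D (E(D) = 0 + D = D)
230689 + E(144) = 230689 + 144 = 230833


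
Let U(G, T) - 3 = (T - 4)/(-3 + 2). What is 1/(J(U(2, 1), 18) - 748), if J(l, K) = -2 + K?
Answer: -1/732 ≈ -0.0013661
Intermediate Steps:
U(G, T) = 7 - T (U(G, T) = 3 + (T - 4)/(-3 + 2) = 3 + (-4 + T)/(-1) = 3 + (-4 + T)*(-1) = 3 + (4 - T) = 7 - T)
1/(J(U(2, 1), 18) - 748) = 1/((-2 + 18) - 748) = 1/(16 - 748) = 1/(-732) = -1/732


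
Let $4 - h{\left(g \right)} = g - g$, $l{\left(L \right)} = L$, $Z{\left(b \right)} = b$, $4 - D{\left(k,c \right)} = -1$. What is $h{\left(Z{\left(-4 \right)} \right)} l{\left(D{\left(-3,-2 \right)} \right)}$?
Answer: $20$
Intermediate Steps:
$D{\left(k,c \right)} = 5$ ($D{\left(k,c \right)} = 4 - -1 = 4 + 1 = 5$)
$h{\left(g \right)} = 4$ ($h{\left(g \right)} = 4 - \left(g - g\right) = 4 - 0 = 4 + 0 = 4$)
$h{\left(Z{\left(-4 \right)} \right)} l{\left(D{\left(-3,-2 \right)} \right)} = 4 \cdot 5 = 20$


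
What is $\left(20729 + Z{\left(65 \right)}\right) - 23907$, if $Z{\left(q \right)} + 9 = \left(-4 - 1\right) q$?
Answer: $-3512$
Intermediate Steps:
$Z{\left(q \right)} = -9 - 5 q$ ($Z{\left(q \right)} = -9 + \left(-4 - 1\right) q = -9 - 5 q$)
$\left(20729 + Z{\left(65 \right)}\right) - 23907 = \left(20729 - 334\right) - 23907 = 20395 - 23907 = -3512$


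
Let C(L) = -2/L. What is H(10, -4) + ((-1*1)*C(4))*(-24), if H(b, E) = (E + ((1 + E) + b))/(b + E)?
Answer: -23/2 ≈ -11.500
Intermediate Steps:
H(b, E) = (1 + b + 2*E)/(E + b) (H(b, E) = (E + (1 + E + b))/(E + b) = (1 + b + 2*E)/(E + b))
H(10, -4) + ((-1*1)*C(4))*(-24) = (1 + 10 + 2*(-4))/(-4 + 10) + ((-1*1)*(-2/4))*(-24) = (1 + 10 - 8)/6 - (-2)/4*(-24) = (1/6)*3 - 1*(-1/2)*(-24) = 1/2 + (1/2)*(-24) = 1/2 - 12 = -23/2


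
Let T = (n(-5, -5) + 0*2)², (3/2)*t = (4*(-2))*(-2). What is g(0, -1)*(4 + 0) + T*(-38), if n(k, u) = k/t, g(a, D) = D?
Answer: -6323/512 ≈ -12.350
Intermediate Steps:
t = 32/3 (t = 2*((4*(-2))*(-2))/3 = 2*(-8*(-2))/3 = (⅔)*16 = 32/3 ≈ 10.667)
n(k, u) = 3*k/32 (n(k, u) = k/(32/3) = k*(3/32) = 3*k/32)
T = 225/1024 (T = ((3/32)*(-5) + 0*2)² = (-15/32 + 0)² = (-15/32)² = 225/1024 ≈ 0.21973)
g(0, -1)*(4 + 0) + T*(-38) = -(4 + 0) + (225/1024)*(-38) = -1*4 - 4275/512 = -4 - 4275/512 = -6323/512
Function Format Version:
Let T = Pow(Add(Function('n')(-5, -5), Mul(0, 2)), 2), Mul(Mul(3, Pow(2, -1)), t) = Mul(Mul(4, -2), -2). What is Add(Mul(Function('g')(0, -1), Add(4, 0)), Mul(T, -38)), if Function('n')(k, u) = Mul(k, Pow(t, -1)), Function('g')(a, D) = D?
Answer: Rational(-6323, 512) ≈ -12.350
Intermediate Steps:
t = Rational(32, 3) (t = Mul(Rational(2, 3), Mul(Mul(4, -2), -2)) = Mul(Rational(2, 3), Mul(-8, -2)) = Mul(Rational(2, 3), 16) = Rational(32, 3) ≈ 10.667)
Function('n')(k, u) = Mul(Rational(3, 32), k) (Function('n')(k, u) = Mul(k, Pow(Rational(32, 3), -1)) = Mul(k, Rational(3, 32)) = Mul(Rational(3, 32), k))
T = Rational(225, 1024) (T = Pow(Add(Mul(Rational(3, 32), -5), Mul(0, 2)), 2) = Pow(Add(Rational(-15, 32), 0), 2) = Pow(Rational(-15, 32), 2) = Rational(225, 1024) ≈ 0.21973)
Add(Mul(Function('g')(0, -1), Add(4, 0)), Mul(T, -38)) = Add(Mul(-1, Add(4, 0)), Mul(Rational(225, 1024), -38)) = Add(Mul(-1, 4), Rational(-4275, 512)) = Add(-4, Rational(-4275, 512)) = Rational(-6323, 512)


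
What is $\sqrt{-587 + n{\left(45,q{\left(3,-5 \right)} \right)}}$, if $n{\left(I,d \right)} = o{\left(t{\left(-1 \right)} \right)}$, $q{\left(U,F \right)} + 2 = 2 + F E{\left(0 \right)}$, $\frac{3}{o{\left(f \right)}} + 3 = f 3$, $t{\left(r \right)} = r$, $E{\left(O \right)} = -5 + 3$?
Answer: $\frac{5 i \sqrt{94}}{2} \approx 24.238 i$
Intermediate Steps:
$E{\left(O \right)} = -2$
$o{\left(f \right)} = \frac{3}{-3 + 3 f}$ ($o{\left(f \right)} = \frac{3}{-3 + f 3} = \frac{3}{-3 + 3 f}$)
$q{\left(U,F \right)} = - 2 F$ ($q{\left(U,F \right)} = -2 + \left(2 + F \left(-2\right)\right) = -2 - \left(-2 + 2 F\right) = - 2 F$)
$n{\left(I,d \right)} = - \frac{1}{2}$ ($n{\left(I,d \right)} = \frac{1}{-1 - 1} = \frac{1}{-2} = - \frac{1}{2}$)
$\sqrt{-587 + n{\left(45,q{\left(3,-5 \right)} \right)}} = \sqrt{-587 - \frac{1}{2}} = \sqrt{- \frac{1175}{2}} = \frac{5 i \sqrt{94}}{2}$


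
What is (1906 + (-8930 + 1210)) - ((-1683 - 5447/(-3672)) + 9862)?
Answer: -51387743/3672 ≈ -13994.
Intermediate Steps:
(1906 + (-8930 + 1210)) - ((-1683 - 5447/(-3672)) + 9862) = (1906 - 7720) - ((-1683 - 5447*(-1/3672)) + 9862) = -5814 - ((-1683 + 5447/3672) + 9862) = -5814 - (-6174529/3672 + 9862) = -5814 - 1*30038735/3672 = -5814 - 30038735/3672 = -51387743/3672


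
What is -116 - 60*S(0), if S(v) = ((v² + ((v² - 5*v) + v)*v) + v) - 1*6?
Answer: 244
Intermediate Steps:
S(v) = -6 + v + v² + v*(v² - 4*v) (S(v) = ((v² + (v² - 4*v)*v) + v) - 6 = ((v² + v*(v² - 4*v)) + v) - 6 = (v + v² + v*(v² - 4*v)) - 6 = -6 + v + v² + v*(v² - 4*v))
-116 - 60*S(0) = -116 - 60*(-6 + 0 + 0³ - 3*0²) = -116 - 60*(-6 + 0 + 0 - 3*0) = -116 - 60*(-6 + 0 + 0 + 0) = -116 - 60*(-6) = -116 + 360 = 244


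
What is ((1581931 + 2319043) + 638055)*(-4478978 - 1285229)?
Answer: -26163902735003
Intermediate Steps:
((1581931 + 2319043) + 638055)*(-4478978 - 1285229) = (3900974 + 638055)*(-5764207) = 4539029*(-5764207) = -26163902735003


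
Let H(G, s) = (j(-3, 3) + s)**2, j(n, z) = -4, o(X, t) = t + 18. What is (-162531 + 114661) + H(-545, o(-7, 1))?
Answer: -47645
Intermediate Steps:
o(X, t) = 18 + t
H(G, s) = (-4 + s)**2
(-162531 + 114661) + H(-545, o(-7, 1)) = (-162531 + 114661) + (-4 + (18 + 1))**2 = -47870 + (-4 + 19)**2 = -47870 + 15**2 = -47870 + 225 = -47645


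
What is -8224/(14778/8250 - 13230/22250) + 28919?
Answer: 1614272099/73221 ≈ 22047.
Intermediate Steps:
-8224/(14778/8250 - 13230/22250) + 28919 = -8224/(14778*(1/8250) - 13230*1/22250) + 28919 = -8224/(2463/1375 - 1323/2225) + 28919 = -8224/146442/122375 + 28919 = -8224*122375/146442 + 28919 = -503206000/73221 + 28919 = 1614272099/73221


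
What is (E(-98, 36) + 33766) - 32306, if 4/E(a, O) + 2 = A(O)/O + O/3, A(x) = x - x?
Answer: 7302/5 ≈ 1460.4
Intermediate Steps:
A(x) = 0
E(a, O) = 4/(-2 + O/3) (E(a, O) = 4/(-2 + (0/O + O/3)) = 4/(-2 + (0 + O*(⅓))) = 4/(-2 + (0 + O/3)) = 4/(-2 + O/3))
(E(-98, 36) + 33766) - 32306 = (12/(-6 + 36) + 33766) - 32306 = (12/30 + 33766) - 32306 = (12*(1/30) + 33766) - 32306 = (⅖ + 33766) - 32306 = 168832/5 - 32306 = 7302/5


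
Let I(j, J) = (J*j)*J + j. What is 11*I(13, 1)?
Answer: 286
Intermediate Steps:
I(j, J) = j + j*J² (I(j, J) = j*J² + j = j + j*J²)
11*I(13, 1) = 11*(13*(1 + 1²)) = 11*(13*(1 + 1)) = 11*(13*2) = 11*26 = 286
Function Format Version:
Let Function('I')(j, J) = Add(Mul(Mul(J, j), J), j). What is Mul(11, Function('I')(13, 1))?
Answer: 286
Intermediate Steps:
Function('I')(j, J) = Add(j, Mul(j, Pow(J, 2))) (Function('I')(j, J) = Add(Mul(j, Pow(J, 2)), j) = Add(j, Mul(j, Pow(J, 2))))
Mul(11, Function('I')(13, 1)) = Mul(11, Mul(13, Add(1, Pow(1, 2)))) = Mul(11, Mul(13, Add(1, 1))) = Mul(11, Mul(13, 2)) = Mul(11, 26) = 286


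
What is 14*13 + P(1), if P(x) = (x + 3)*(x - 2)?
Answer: 178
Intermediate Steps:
P(x) = (-2 + x)*(3 + x) (P(x) = (3 + x)*(-2 + x) = (-2 + x)*(3 + x))
14*13 + P(1) = 14*13 + (-6 + 1 + 1**2) = 182 + (-6 + 1 + 1) = 182 - 4 = 178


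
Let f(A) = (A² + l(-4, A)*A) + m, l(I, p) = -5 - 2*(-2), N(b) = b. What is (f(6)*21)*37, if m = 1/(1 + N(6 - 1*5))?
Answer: 47397/2 ≈ 23699.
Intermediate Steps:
m = ½ (m = 1/(1 + (6 - 1*5)) = 1/(1 + (6 - 5)) = 1/(1 + 1) = 1/2 = ½ ≈ 0.50000)
l(I, p) = -1 (l(I, p) = -5 + 4 = -1)
f(A) = ½ + A² - A (f(A) = (A² - A) + ½ = ½ + A² - A)
(f(6)*21)*37 = ((½ + 6² - 1*6)*21)*37 = ((½ + 36 - 6)*21)*37 = ((61/2)*21)*37 = (1281/2)*37 = 47397/2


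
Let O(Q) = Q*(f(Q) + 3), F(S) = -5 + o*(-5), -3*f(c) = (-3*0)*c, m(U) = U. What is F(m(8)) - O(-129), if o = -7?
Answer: 417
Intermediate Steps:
f(c) = 0 (f(c) = -(-3*0)*c/3 = -0*c = -⅓*0 = 0)
F(S) = 30 (F(S) = -5 - 7*(-5) = -5 + 35 = 30)
O(Q) = 3*Q (O(Q) = Q*(0 + 3) = Q*3 = 3*Q)
F(m(8)) - O(-129) = 30 - 3*(-129) = 30 - 1*(-387) = 30 + 387 = 417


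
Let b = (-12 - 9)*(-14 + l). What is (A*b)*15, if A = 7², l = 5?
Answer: 138915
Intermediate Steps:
A = 49
b = 189 (b = (-12 - 9)*(-14 + 5) = -21*(-9) = 189)
(A*b)*15 = (49*189)*15 = 9261*15 = 138915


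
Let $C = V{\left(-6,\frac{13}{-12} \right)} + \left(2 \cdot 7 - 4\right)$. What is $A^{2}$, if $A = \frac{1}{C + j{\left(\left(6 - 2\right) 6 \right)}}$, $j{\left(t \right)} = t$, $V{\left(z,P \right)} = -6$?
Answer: $\frac{1}{784} \approx 0.0012755$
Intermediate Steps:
$C = 4$ ($C = -6 + \left(2 \cdot 7 - 4\right) = -6 + \left(14 - 4\right) = -6 + 10 = 4$)
$A = \frac{1}{28}$ ($A = \frac{1}{4 + \left(6 - 2\right) 6} = \frac{1}{4 + 4 \cdot 6} = \frac{1}{4 + 24} = \frac{1}{28} \approx 0.035714$)
$A^{2} = \left(\frac{1}{28}\right)^{2} = \frac{1}{784}$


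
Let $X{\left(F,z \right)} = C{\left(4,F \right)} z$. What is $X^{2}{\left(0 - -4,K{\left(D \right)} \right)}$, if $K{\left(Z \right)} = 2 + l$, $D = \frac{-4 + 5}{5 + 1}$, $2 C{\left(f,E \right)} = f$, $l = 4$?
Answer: $144$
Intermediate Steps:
$C{\left(f,E \right)} = \frac{f}{2}$
$D = \frac{1}{6}$ ($D = 1 \cdot \frac{1}{6} = \frac{1}{6} \approx 0.16667$)
$K{\left(Z \right)} = 6$ ($K{\left(Z \right)} = 2 + 4 = 6$)
$X{\left(F,z \right)} = 2 z$ ($X{\left(F,z \right)} = \frac{1}{2} \cdot 4 z = 2 z$)
$X^{2}{\left(0 - -4,K{\left(D \right)} \right)} = \left(2 \cdot 6\right)^{2} = 12^{2} = 144$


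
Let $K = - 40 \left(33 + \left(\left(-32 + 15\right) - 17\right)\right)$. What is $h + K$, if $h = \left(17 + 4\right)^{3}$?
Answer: $9301$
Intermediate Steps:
$h = 9261$ ($h = 21^{3} = 9261$)
$K = 40$ ($K = - 40 \left(33 - 34\right) = \left(-40\right) \left(-1\right) = 40$)
$h + K = 9261 + 40 = 9301$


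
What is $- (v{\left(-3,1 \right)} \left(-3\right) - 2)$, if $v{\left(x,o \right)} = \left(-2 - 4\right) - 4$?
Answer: $-28$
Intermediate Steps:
$v{\left(x,o \right)} = -10$ ($v{\left(x,o \right)} = -6 - 4 = -10$)
$- (v{\left(-3,1 \right)} \left(-3\right) - 2) = - (\left(-10\right) \left(-3\right) - 2) = - (30 - 2) = \left(-1\right) 28 = -28$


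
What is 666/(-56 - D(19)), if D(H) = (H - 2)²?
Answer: -222/115 ≈ -1.9304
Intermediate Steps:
D(H) = (-2 + H)²
666/(-56 - D(19)) = 666/(-56 - (-2 + 19)²) = 666/(-56 - 1*17²) = 666/(-56 - 1*289) = 666/(-56 - 289) = 666/(-345) = 666*(-1/345) = -222/115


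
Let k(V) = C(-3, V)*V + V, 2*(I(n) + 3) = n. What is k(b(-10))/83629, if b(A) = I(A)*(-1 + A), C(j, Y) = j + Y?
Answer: 7568/83629 ≈ 0.090495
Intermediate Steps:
C(j, Y) = Y + j
I(n) = -3 + n/2
b(A) = (-1 + A)*(-3 + A/2) (b(A) = (-3 + A/2)*(-1 + A) = (-1 + A)*(-3 + A/2))
k(V) = V + V*(-3 + V) (k(V) = (V - 3)*V + V = (-3 + V)*V + V = V*(-3 + V) + V = V + V*(-3 + V))
k(b(-10))/83629 = (((-1 - 10)*(-6 - 10)/2)*(-2 + (-1 - 10)*(-6 - 10)/2))/83629 = (((1/2)*(-11)*(-16))*(-2 + (1/2)*(-11)*(-16)))*(1/83629) = (88*(-2 + 88))*(1/83629) = (88*86)*(1/83629) = 7568*(1/83629) = 7568/83629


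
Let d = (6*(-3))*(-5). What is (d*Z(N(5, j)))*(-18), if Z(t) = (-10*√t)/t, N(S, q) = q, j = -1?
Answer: -16200*I ≈ -16200.0*I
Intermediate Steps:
d = 90 (d = -18*(-5) = 90)
Z(t) = -10/√t
(d*Z(N(5, j)))*(-18) = (90*(-(-10)*I))*(-18) = (90*(10*I))*(-18) = (900*I)*(-18) = -16200*I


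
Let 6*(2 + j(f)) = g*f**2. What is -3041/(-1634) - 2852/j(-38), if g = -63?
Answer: 12693473/6194494 ≈ 2.0492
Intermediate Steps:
j(f) = -2 - 21*f**2/2 (j(f) = -2 + (-63*f**2)/6 = -2 - 21*f**2/2)
-3041/(-1634) - 2852/j(-38) = -3041/(-1634) - 2852/(-2 - 21/2*(-38)**2) = -3041*(-1/1634) - 2852/(-2 - 21/2*1444) = 3041/1634 - 2852/(-2 - 15162) = 3041/1634 - 2852/(-15164) = 3041/1634 - 2852*(-1/15164) = 3041/1634 + 713/3791 = 12693473/6194494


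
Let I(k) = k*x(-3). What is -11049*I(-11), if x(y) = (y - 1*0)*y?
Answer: 1093851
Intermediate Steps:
x(y) = y² (x(y) = (y + 0)*y = y*y = y²)
I(k) = 9*k (I(k) = k*(-3)² = k*9 = 9*k)
-11049*I(-11) = -99441*(-11) = -11049*(-99) = 1093851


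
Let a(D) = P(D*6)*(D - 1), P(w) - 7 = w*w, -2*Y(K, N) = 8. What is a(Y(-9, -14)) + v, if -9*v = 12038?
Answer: -38273/9 ≈ -4252.6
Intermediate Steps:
Y(K, N) = -4 (Y(K, N) = -½*8 = -4)
P(w) = 7 + w² (P(w) = 7 + w*w = 7 + w²)
v = -12038/9 (v = -⅑*12038 = -12038/9 ≈ -1337.6)
a(D) = (-1 + D)*(7 + 36*D²) (a(D) = (7 + (D*6)²)*(D - 1) = (7 + (6*D)²)*(-1 + D) = (7 + 36*D²)*(-1 + D) = (-1 + D)*(7 + 36*D²))
a(Y(-9, -14)) + v = (-1 - 4)*(7 + 36*(-4)²) - 12038/9 = -5*(7 + 36*16) - 12038/9 = -5*(7 + 576) - 12038/9 = -5*583 - 12038/9 = -2915 - 12038/9 = -38273/9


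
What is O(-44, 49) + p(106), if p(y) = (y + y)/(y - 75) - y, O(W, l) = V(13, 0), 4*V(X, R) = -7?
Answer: -12513/124 ≈ -100.91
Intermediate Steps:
V(X, R) = -7/4 (V(X, R) = (¼)*(-7) = -7/4)
O(W, l) = -7/4
p(y) = -y + 2*y/(-75 + y) (p(y) = (2*y)/(-75 + y) - y = 2*y/(-75 + y) - y = -y + 2*y/(-75 + y))
O(-44, 49) + p(106) = -7/4 + 106*(77 - 1*106)/(-75 + 106) = -7/4 + 106*(77 - 106)/31 = -7/4 + 106*(1/31)*(-29) = -7/4 - 3074/31 = -12513/124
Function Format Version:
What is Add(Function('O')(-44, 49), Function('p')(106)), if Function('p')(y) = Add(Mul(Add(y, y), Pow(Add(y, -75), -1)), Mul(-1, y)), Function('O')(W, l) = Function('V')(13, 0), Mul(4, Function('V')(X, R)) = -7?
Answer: Rational(-12513, 124) ≈ -100.91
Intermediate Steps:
Function('V')(X, R) = Rational(-7, 4) (Function('V')(X, R) = Mul(Rational(1, 4), -7) = Rational(-7, 4))
Function('O')(W, l) = Rational(-7, 4)
Function('p')(y) = Add(Mul(-1, y), Mul(2, y, Pow(Add(-75, y), -1))) (Function('p')(y) = Add(Mul(Mul(2, y), Pow(Add(-75, y), -1)), Mul(-1, y)) = Add(Mul(2, y, Pow(Add(-75, y), -1)), Mul(-1, y)) = Add(Mul(-1, y), Mul(2, y, Pow(Add(-75, y), -1))))
Add(Function('O')(-44, 49), Function('p')(106)) = Add(Rational(-7, 4), Mul(106, Pow(Add(-75, 106), -1), Add(77, Mul(-1, 106)))) = Add(Rational(-7, 4), Mul(106, Pow(31, -1), Add(77, -106))) = Add(Rational(-7, 4), Mul(106, Rational(1, 31), -29)) = Add(Rational(-7, 4), Rational(-3074, 31)) = Rational(-12513, 124)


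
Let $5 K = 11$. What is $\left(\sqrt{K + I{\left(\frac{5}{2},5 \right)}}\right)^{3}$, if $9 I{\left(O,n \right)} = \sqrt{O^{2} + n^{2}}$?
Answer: $\frac{\sqrt{10} \left(198 + 25 \sqrt{5}\right)^{\frac{3}{2}}}{2700} \approx 4.7384$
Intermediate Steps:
$K = \frac{11}{5}$ ($K = \frac{1}{5} \cdot 11 = \frac{11}{5} \approx 2.2$)
$I{\left(O,n \right)} = \frac{\sqrt{O^{2} + n^{2}}}{9}$
$\left(\sqrt{K + I{\left(\frac{5}{2},5 \right)}}\right)^{3} = \left(\sqrt{\frac{11}{5} + \frac{\sqrt{\left(\frac{5}{2}\right)^{2} + 5^{2}}}{9}}\right)^{3} = \left(\sqrt{\frac{11}{5} + \frac{\sqrt{\left(5 \cdot \frac{1}{2}\right)^{2} + 25}}{9}}\right)^{3} = \left(\sqrt{\frac{11}{5} + \frac{\sqrt{\left(\frac{5}{2}\right)^{2} + 25}}{9}}\right)^{3} = \left(\sqrt{\frac{11}{5} + \frac{\sqrt{\frac{25}{4} + 25}}{9}}\right)^{3} = \left(\sqrt{\frac{11}{5} + \frac{\sqrt{\frac{125}{4}}}{9}}\right)^{3} = \left(\sqrt{\frac{11}{5} + \frac{\frac{5}{2} \sqrt{5}}{9}}\right)^{3} = \left(\sqrt{\frac{11}{5} + \frac{5 \sqrt{5}}{18}}\right)^{3} = \left(\frac{11}{5} + \frac{5 \sqrt{5}}{18}\right)^{\frac{3}{2}}$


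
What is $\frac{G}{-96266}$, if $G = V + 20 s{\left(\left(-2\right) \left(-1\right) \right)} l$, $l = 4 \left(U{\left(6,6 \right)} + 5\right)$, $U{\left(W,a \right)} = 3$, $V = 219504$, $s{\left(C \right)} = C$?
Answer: $- \frac{110392}{48133} \approx -2.2935$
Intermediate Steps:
$l = 32$ ($l = 4 \left(3 + 5\right) = 4 \cdot 8 = 32$)
$G = 220784$ ($G = 219504 + 20 \left(\left(-2\right) \left(-1\right)\right) 32 = 219504 + 20 \cdot 2 \cdot 32 = 219504 + 40 \cdot 32 = 219504 + 1280 = 220784$)
$\frac{G}{-96266} = \frac{220784}{-96266} = 220784 \left(- \frac{1}{96266}\right) = - \frac{110392}{48133}$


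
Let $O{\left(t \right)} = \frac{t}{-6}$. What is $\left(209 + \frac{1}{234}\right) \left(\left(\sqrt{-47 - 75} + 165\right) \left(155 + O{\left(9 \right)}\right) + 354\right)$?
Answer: $\frac{21470173}{4} + \frac{15014449 i \sqrt{122}}{468} \approx 5.3675 \cdot 10^{6} + 3.5436 \cdot 10^{5} i$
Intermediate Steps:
$O{\left(t \right)} = - \frac{t}{6}$ ($O{\left(t \right)} = t \left(- \frac{1}{6}\right) = - \frac{t}{6}$)
$\left(209 + \frac{1}{234}\right) \left(\left(\sqrt{-47 - 75} + 165\right) \left(155 + O{\left(9 \right)}\right) + 354\right) = \left(209 + \frac{1}{234}\right) \left(\left(\sqrt{-47 - 75} + 165\right) \left(155 - \frac{3}{2}\right) + 354\right) = \left(209 + \frac{1}{234}\right) \left(\left(\sqrt{-122} + 165\right) \left(155 - \frac{3}{2}\right) + 354\right) = \frac{48907 \left(\left(i \sqrt{122} + 165\right) \frac{307}{2} + 354\right)}{234} = \frac{48907 \left(\left(165 + i \sqrt{122}\right) \frac{307}{2} + 354\right)}{234} = \frac{48907 \left(\left(\frac{50655}{2} + \frac{307 i \sqrt{122}}{2}\right) + 354\right)}{234} = \frac{48907 \left(\frac{51363}{2} + \frac{307 i \sqrt{122}}{2}\right)}{234} = \frac{21470173}{4} + \frac{15014449 i \sqrt{122}}{468}$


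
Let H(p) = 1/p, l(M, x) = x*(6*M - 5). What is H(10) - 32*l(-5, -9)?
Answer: -100799/10 ≈ -10080.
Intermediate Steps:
l(M, x) = x*(-5 + 6*M)
H(10) - 32*l(-5, -9) = 1/10 - (-288)*(-5 + 6*(-5)) = ⅒ - (-288)*(-5 - 30) = ⅒ - (-288)*(-35) = ⅒ - 32*315 = ⅒ - 10080 = -100799/10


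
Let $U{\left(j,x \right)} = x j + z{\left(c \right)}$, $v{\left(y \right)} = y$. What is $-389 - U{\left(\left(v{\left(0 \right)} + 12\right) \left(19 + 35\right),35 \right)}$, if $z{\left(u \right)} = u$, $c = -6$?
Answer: $-23063$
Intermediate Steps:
$U{\left(j,x \right)} = -6 + j x$ ($U{\left(j,x \right)} = x j - 6 = j x - 6 = -6 + j x$)
$-389 - U{\left(\left(v{\left(0 \right)} + 12\right) \left(19 + 35\right),35 \right)} = -389 - \left(-6 + \left(0 + 12\right) \left(19 + 35\right) 35\right) = -389 - \left(-6 + 12 \cdot 54 \cdot 35\right) = -389 - \left(-6 + 648 \cdot 35\right) = -389 - \left(-6 + 22680\right) = -389 - 22674 = -23063$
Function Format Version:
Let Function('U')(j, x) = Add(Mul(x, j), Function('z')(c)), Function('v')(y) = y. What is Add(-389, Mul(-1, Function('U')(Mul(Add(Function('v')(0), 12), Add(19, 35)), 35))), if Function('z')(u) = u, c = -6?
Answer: -23063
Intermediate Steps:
Function('U')(j, x) = Add(-6, Mul(j, x)) (Function('U')(j, x) = Add(Mul(x, j), -6) = Add(Mul(j, x), -6) = Add(-6, Mul(j, x)))
Add(-389, Mul(-1, Function('U')(Mul(Add(Function('v')(0), 12), Add(19, 35)), 35))) = Add(-389, Mul(-1, Add(-6, Mul(Mul(Add(0, 12), Add(19, 35)), 35)))) = Add(-389, Mul(-1, Add(-6, Mul(Mul(12, 54), 35)))) = Add(-389, Mul(-1, Add(-6, Mul(648, 35)))) = Add(-389, Mul(-1, Add(-6, 22680))) = Add(-389, Mul(-1, 22674)) = Add(-389, -22674) = -23063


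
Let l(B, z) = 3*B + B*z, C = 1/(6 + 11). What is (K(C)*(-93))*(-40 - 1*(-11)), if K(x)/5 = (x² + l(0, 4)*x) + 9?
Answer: 35087970/289 ≈ 1.2141e+5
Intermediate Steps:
C = 1/17 ≈ 0.058824
K(x) = 45 + 5*x² (K(x) = 5*((x² + (0*(3 + 4))*x) + 9) = 5*((x² + (0*7)*x) + 9) = 5*((x² + 0*x) + 9) = 5*((x² + 0) + 9) = 5*(x² + 9) = 5*(9 + x²) = 45 + 5*x²)
(K(C)*(-93))*(-40 - 1*(-11)) = ((45 + 5*(1/17)²)*(-93))*(-40 - 1*(-11)) = ((45 + 5*(1/289))*(-93))*(-40 + 11) = ((45 + 5/289)*(-93))*(-29) = ((13010/289)*(-93))*(-29) = -1209930/289*(-29) = 35087970/289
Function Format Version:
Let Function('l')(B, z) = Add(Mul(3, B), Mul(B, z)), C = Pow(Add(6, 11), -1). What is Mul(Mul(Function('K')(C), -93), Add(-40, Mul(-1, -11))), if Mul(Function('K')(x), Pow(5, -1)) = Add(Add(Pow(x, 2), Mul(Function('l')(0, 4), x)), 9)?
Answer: Rational(35087970, 289) ≈ 1.2141e+5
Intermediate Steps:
C = Rational(1, 17) (C = Pow(17, -1) = Rational(1, 17) ≈ 0.058824)
Function('K')(x) = Add(45, Mul(5, Pow(x, 2))) (Function('K')(x) = Mul(5, Add(Add(Pow(x, 2), Mul(Mul(0, Add(3, 4)), x)), 9)) = Mul(5, Add(Add(Pow(x, 2), Mul(Mul(0, 7), x)), 9)) = Mul(5, Add(Add(Pow(x, 2), Mul(0, x)), 9)) = Mul(5, Add(Add(Pow(x, 2), 0), 9)) = Mul(5, Add(Pow(x, 2), 9)) = Mul(5, Add(9, Pow(x, 2))) = Add(45, Mul(5, Pow(x, 2))))
Mul(Mul(Function('K')(C), -93), Add(-40, Mul(-1, -11))) = Mul(Mul(Add(45, Mul(5, Pow(Rational(1, 17), 2))), -93), Add(-40, Mul(-1, -11))) = Mul(Mul(Add(45, Mul(5, Rational(1, 289))), -93), Add(-40, 11)) = Mul(Mul(Add(45, Rational(5, 289)), -93), -29) = Mul(Mul(Rational(13010, 289), -93), -29) = Mul(Rational(-1209930, 289), -29) = Rational(35087970, 289)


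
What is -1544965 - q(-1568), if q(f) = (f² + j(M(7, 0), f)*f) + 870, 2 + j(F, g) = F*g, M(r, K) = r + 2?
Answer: -26135211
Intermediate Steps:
M(r, K) = 2 + r
j(F, g) = -2 + F*g
q(f) = 870 + f² + f*(-2 + 9*f) (q(f) = (f² + (-2 + (2 + 7)*f)*f) + 870 = (f² + (-2 + 9*f)*f) + 870 = (f² + f*(-2 + 9*f)) + 870 = 870 + f² + f*(-2 + 9*f))
-1544965 - q(-1568) = -1544965 - (870 - 2*(-1568) + 10*(-1568)²) = -1544965 - (870 + 3136 + 10*2458624) = -1544965 - (870 + 3136 + 24586240) = -1544965 - 1*24590246 = -1544965 - 24590246 = -26135211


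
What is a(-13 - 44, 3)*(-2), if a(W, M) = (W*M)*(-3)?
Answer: -1026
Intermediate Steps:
a(W, M) = -3*M*W (a(W, M) = (M*W)*(-3) = -3*M*W)
a(-13 - 44, 3)*(-2) = -3*3*(-13 - 44)*(-2) = -3*3*(-57)*(-2) = 513*(-2) = -1026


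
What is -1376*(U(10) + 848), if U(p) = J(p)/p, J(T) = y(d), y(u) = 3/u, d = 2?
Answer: -5835272/5 ≈ -1.1671e+6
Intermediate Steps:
J(T) = 3/2
U(p) = 3/(2*p)
-1376*(U(10) + 848) = -1376*((3/2)/10 + 848) = -1376*((3/2)*(⅒) + 848) = -1376*(3/20 + 848) = -1376*16963/20 = -5835272/5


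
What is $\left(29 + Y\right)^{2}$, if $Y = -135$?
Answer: $11236$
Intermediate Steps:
$\left(29 + Y\right)^{2} = \left(29 - 135\right)^{2} = \left(-106\right)^{2} = 11236$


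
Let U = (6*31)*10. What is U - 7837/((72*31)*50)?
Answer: 207568163/111600 ≈ 1859.9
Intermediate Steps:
U = 1860 (U = 186*10 = 1860)
U - 7837/((72*31)*50) = 1860 - 7837/((72*31)*50) = 1860 - 7837/(2232*50) = 1860 - 7837/111600 = 207568163/111600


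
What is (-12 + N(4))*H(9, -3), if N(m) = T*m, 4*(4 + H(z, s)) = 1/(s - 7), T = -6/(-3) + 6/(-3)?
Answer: 483/10 ≈ 48.300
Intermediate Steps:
T = 0 (T = -6*(-⅓) + 6*(-⅓) = 2 - 2 = 0)
H(z, s) = -4 + 1/(4*(-7 + s)) (H(z, s) = -4 + 1/(4*(s - 7)) = -4 + 1/(4*(-7 + s)))
N(m) = 0 (N(m) = 0*m = 0)
(-12 + N(4))*H(9, -3) = (-12 + 0)*((113 - 16*(-3))/(4*(-7 - 3))) = -3*(113 + 48)/(-10) = -3*(-1)*161/10 = -12*(-161/40) = 483/10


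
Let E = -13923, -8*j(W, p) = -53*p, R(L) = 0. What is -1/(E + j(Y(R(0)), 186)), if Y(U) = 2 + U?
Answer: 4/50763 ≈ 7.8798e-5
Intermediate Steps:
j(W, p) = 53*p/8 (j(W, p) = -(-53)*p/8 = 53*p/8)
-1/(E + j(Y(R(0)), 186)) = -1/(-13923 + (53/8)*186) = -1/(-13923 + 4929/4) = -1/(-50763/4) = -1*(-4/50763) = 4/50763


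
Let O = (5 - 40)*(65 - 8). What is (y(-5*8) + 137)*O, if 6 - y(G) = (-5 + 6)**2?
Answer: -283290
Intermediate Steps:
y(G) = 5 (y(G) = 6 - (-5 + 6)**2 = 6 - 1*1**2 = 6 - 1*1 = 6 - 1 = 5)
O = -1995 (O = -35*57 = -1995)
(y(-5*8) + 137)*O = (5 + 137)*(-1995) = 142*(-1995) = -283290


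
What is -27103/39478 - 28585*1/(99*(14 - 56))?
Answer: 253946089/41037381 ≈ 6.1882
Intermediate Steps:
-27103/39478 - 28585*1/(99*(14 - 56)) = -27103*1/39478 - 28585/(99*(-42)) = -27103/39478 - 28585/(-4158) = -27103/39478 - 28585*(-1/4158) = -27103/39478 + 28585/4158 = 253946089/41037381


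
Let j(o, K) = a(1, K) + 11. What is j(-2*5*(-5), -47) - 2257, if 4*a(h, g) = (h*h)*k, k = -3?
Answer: -8987/4 ≈ -2246.8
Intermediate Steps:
a(h, g) = -3*h**2/4 (a(h, g) = ((h*h)*(-3))/4 = (h**2*(-3))/4 = (-3*h**2)/4 = -3*h**2/4)
j(o, K) = 41/4 (j(o, K) = -3/4*1**2 + 11 = -3/4*1 + 11 = -3/4 + 11 = 41/4)
j(-2*5*(-5), -47) - 2257 = 41/4 - 2257 = -8987/4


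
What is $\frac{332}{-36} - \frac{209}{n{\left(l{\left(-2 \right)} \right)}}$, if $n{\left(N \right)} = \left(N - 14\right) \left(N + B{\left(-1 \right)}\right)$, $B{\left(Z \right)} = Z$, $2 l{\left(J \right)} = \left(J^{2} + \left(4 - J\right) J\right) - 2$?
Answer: $- \frac{199}{18} \approx -11.056$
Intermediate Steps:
$l{\left(J \right)} = -1 + \frac{J^{2}}{2} + \frac{J \left(4 - J\right)}{2}$ ($l{\left(J \right)} = \frac{\left(J^{2} + \left(4 - J\right) J\right) - 2}{2} = \frac{\left(J^{2} + J \left(4 - J\right)\right) - 2}{2} = \frac{-2 + J^{2} + J \left(4 - J\right)}{2} = -1 + \frac{J^{2}}{2} + \frac{J \left(4 - J\right)}{2}$)
$n{\left(N \right)} = \left(-1 + N\right) \left(-14 + N\right)$ ($n{\left(N \right)} = \left(N - 14\right) \left(N - 1\right) = \left(-14 + N\right) \left(-1 + N\right) = \left(-1 + N\right) \left(-14 + N\right)$)
$\frac{332}{-36} - \frac{209}{n{\left(l{\left(-2 \right)} \right)}} = \frac{332}{-36} - \frac{209}{14 + \left(-1 + 2 \left(-2\right)\right)^{2} - 15 \left(-1 + 2 \left(-2\right)\right)} = 332 \left(- \frac{1}{36}\right) - \frac{209}{14 + \left(-1 - 4\right)^{2} - 15 \left(-1 - 4\right)} = - \frac{83}{9} - \frac{209}{14 + \left(-5\right)^{2} - -75} = - \frac{83}{9} - \frac{209}{14 + 25 + 75} = - \frac{83}{9} - \frac{209}{114} = - \frac{83}{9} - \frac{11}{6} = - \frac{199}{18}$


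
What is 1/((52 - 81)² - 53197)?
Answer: -1/52356 ≈ -1.9100e-5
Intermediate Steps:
1/((52 - 81)² - 53197) = 1/((-29)² - 53197) = 1/(841 - 53197) = 1/(-52356) = -1/52356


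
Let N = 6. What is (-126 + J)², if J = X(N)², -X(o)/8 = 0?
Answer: 15876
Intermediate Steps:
X(o) = 0 (X(o) = -8*0 = 0)
J = 0 (J = 0² = 0)
(-126 + J)² = (-126 + 0)² = (-126)² = 15876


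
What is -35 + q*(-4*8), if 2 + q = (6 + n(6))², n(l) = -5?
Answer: -3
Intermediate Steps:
q = -1 (q = -2 + (6 - 5)² = -2 + 1² = -2 + 1 = -1)
-35 + q*(-4*8) = -35 - (-4)*8 = -35 - 1*(-32) = -35 + 32 = -3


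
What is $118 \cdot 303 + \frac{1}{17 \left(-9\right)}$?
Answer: $\frac{5470361}{153} \approx 35754.0$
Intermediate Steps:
$118 \cdot 303 + \frac{1}{17 \left(-9\right)} = 35754 + \frac{1}{-153} = 35754 - \frac{1}{153} = \frac{5470361}{153}$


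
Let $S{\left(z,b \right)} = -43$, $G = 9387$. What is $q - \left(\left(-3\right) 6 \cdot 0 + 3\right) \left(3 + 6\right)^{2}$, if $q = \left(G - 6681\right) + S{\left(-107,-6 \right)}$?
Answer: $2420$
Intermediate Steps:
$q = 2663$ ($q = \left(9387 - 6681\right) - 43 = 2706 - 43 = 2663$)
$q - \left(\left(-3\right) 6 \cdot 0 + 3\right) \left(3 + 6\right)^{2} = 2663 - \left(\left(-3\right) 6 \cdot 0 + 3\right) \left(3 + 6\right)^{2} = 2663 - \left(\left(-18\right) 0 + 3\right) 9^{2} = 2663 - \left(0 + 3\right) 81 = 2663 - 3 \cdot 81 = 2663 - 243 = 2420$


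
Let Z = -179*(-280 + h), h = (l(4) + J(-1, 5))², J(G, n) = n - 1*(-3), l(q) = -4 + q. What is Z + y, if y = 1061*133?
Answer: 179777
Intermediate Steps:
J(G, n) = 3 + n (J(G, n) = n + 3 = 3 + n)
y = 141113
h = 64 (h = ((-4 + 4) + (3 + 5))² = (0 + 8)² = 8² = 64)
Z = 38664 (Z = -179*(-280 + 64) = -179*(-216) = 38664)
Z + y = 38664 + 141113 = 179777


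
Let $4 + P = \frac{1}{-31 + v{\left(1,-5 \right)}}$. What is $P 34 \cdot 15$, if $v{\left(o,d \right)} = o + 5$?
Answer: $- \frac{10302}{5} \approx -2060.4$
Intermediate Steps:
$v{\left(o,d \right)} = 5 + o$
$P = - \frac{101}{25}$ ($P = -4 + \frac{1}{-31 + \left(5 + 1\right)} = -4 + \frac{1}{-31 + 6} = -4 + \frac{1}{-25} = -4 - \frac{1}{25} = - \frac{101}{25} \approx -4.04$)
$P 34 \cdot 15 = \left(- \frac{101}{25}\right) 34 \cdot 15 = \left(- \frac{3434}{25}\right) 15 = - \frac{10302}{5}$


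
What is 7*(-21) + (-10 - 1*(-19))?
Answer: -138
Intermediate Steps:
7*(-21) + (-10 - 1*(-19)) = -147 + (-10 + 19) = -147 + 9 = -138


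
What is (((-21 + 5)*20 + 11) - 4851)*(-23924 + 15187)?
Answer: 45082920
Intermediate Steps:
(((-21 + 5)*20 + 11) - 4851)*(-23924 + 15187) = ((-16*20 + 11) - 4851)*(-8737) = ((-320 + 11) - 4851)*(-8737) = (-309 - 4851)*(-8737) = -5160*(-8737) = 45082920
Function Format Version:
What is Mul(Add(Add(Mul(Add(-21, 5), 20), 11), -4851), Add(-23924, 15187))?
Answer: 45082920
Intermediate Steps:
Mul(Add(Add(Mul(Add(-21, 5), 20), 11), -4851), Add(-23924, 15187)) = Mul(Add(Add(Mul(-16, 20), 11), -4851), -8737) = Mul(Add(Add(-320, 11), -4851), -8737) = Mul(Add(-309, -4851), -8737) = Mul(-5160, -8737) = 45082920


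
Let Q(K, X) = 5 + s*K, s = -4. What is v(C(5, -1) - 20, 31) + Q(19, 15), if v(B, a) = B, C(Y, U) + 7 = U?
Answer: -99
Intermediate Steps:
C(Y, U) = -7 + U
Q(K, X) = 5 - 4*K
v(C(5, -1) - 20, 31) + Q(19, 15) = ((-7 - 1) - 20) + (5 - 4*19) = (-8 - 20) + (5 - 76) = -28 - 71 = -99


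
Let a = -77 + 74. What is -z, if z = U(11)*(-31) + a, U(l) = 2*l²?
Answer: 7505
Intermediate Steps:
a = -3
z = -7505 (z = (2*11²)*(-31) - 3 = (2*121)*(-31) - 3 = 242*(-31) - 3 = -7502 - 3 = -7505)
-z = -1*(-7505) = 7505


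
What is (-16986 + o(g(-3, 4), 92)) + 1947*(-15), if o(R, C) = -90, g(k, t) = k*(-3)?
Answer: -46281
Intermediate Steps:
g(k, t) = -3*k
(-16986 + o(g(-3, 4), 92)) + 1947*(-15) = (-16986 - 90) + 1947*(-15) = -17076 - 29205 = -46281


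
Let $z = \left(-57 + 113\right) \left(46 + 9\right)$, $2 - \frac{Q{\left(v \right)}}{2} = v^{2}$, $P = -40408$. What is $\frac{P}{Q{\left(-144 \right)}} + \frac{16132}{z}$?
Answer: $\frac{7084093}{1140370} \approx 6.2121$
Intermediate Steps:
$Q{\left(v \right)} = 4 - 2 v^{2}$
$z = 3080$ ($z = 56 \cdot 55 = 3080$)
$\frac{P}{Q{\left(-144 \right)}} + \frac{16132}{z} = - \frac{40408}{4 - 2 \left(-144\right)^{2}} + \frac{16132}{3080} = - \frac{40408}{4 - 41472} + 16132 \cdot \frac{1}{3080} = - \frac{40408}{4 - 41472} + \frac{4033}{770} = - \frac{40408}{-41468} + \frac{4033}{770} = \left(-40408\right) \left(- \frac{1}{41468}\right) + \frac{4033}{770} = \frac{10102}{10367} + \frac{4033}{770} = \frac{7084093}{1140370}$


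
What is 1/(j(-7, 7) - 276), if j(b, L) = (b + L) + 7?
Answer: -1/269 ≈ -0.0037175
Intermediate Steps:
j(b, L) = 7 + L + b (j(b, L) = (L + b) + 7 = 7 + L + b)
1/(j(-7, 7) - 276) = 1/((7 + 7 - 7) - 276) = 1/(7 - 276) = 1/(-269) = -1/269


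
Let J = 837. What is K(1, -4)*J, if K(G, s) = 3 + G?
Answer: 3348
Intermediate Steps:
K(1, -4)*J = (3 + 1)*837 = 4*837 = 3348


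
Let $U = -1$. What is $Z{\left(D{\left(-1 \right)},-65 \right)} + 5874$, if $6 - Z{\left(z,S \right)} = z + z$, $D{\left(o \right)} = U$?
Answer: $5882$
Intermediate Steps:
$D{\left(o \right)} = -1$
$Z{\left(z,S \right)} = 6 - 2 z$ ($Z{\left(z,S \right)} = 6 - \left(z + z\right) = 6 - 2 z$)
$Z{\left(D{\left(-1 \right)},-65 \right)} + 5874 = \left(6 - -2\right) + 5874 = \left(6 + 2\right) + 5874 = 8 + 5874 = 5882$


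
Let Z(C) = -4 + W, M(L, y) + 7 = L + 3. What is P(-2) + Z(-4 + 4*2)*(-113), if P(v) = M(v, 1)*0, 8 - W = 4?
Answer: 0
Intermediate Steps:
W = 4 (W = 8 - 1*4 = 8 - 4 = 4)
M(L, y) = -4 + L (M(L, y) = -7 + (L + 3) = -7 + (3 + L) = -4 + L)
P(v) = 0 (P(v) = (-4 + v)*0 = 0)
Z(C) = 0 (Z(C) = -4 + 4 = 0)
P(-2) + Z(-4 + 4*2)*(-113) = 0 + 0*(-113) = 0 + 0 = 0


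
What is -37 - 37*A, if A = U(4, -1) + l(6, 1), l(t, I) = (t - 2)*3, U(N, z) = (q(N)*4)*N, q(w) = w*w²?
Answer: -38369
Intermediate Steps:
q(w) = w³
U(N, z) = 4*N⁴ (U(N, z) = (N³*4)*N = (4*N³)*N = 4*N⁴)
l(t, I) = -6 + 3*t (l(t, I) = (-2 + t)*3 = -6 + 3*t)
A = 1036 (A = 4*4⁴ + (-6 + 3*6) = 4*256 + (-6 + 18) = 1024 + 12 = 1036)
-37 - 37*A = -37 - 37*1036 = -37 - 38332 = -38369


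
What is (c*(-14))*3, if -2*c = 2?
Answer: 42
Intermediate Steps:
c = -1 (c = -½*2 = -1)
(c*(-14))*3 = -1*(-14)*3 = 14*3 = 42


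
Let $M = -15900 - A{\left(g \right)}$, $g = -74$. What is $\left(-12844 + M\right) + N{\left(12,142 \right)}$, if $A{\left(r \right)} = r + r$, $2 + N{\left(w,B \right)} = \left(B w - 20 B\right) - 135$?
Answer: $-29869$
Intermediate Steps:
$N{\left(w,B \right)} = -137 - 20 B + B w$ ($N{\left(w,B \right)} = -2 - \left(135 + 20 B - B w\right) = -137 - 20 B + B w$)
$A{\left(r \right)} = 2 r$
$M = -15752$ ($M = -15900 - 2 \left(-74\right) = -15900 - -148 = -15900 + 148 = -15752$)
$\left(-12844 + M\right) + N{\left(12,142 \right)} = \left(-12844 - 15752\right) - 1273 = -28596 - 1273 = -29869$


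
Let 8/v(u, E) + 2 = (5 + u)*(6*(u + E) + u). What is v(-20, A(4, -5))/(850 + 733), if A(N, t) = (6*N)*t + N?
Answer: 4/9923827 ≈ 4.0307e-7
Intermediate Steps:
A(N, t) = N + 6*N*t (A(N, t) = 6*N*t + N = N + 6*N*t)
v(u, E) = 8/(-2 + (5 + u)*(6*E + 7*u)) (v(u, E) = 8/(-2 + (5 + u)*(6*(u + E) + u)) = 8/(-2 + (5 + u)*(6*(E + u) + u)) = 8/(-2 + (5 + u)*((6*E + 6*u) + u)) = 8/(-2 + (5 + u)*(6*E + 7*u)))
v(-20, A(4, -5))/(850 + 733) = (8/(-2 + 7*(-20)**2 + 30*(4*(1 + 6*(-5))) + 35*(-20) + 6*(4*(1 + 6*(-5)))*(-20)))/(850 + 733) = (8/(-2 + 7*400 + 30*(4*(1 - 30)) - 700 + 6*(4*(1 - 30))*(-20)))/1583 = (8/(-2 + 2800 + 30*(4*(-29)) - 700 + 6*(4*(-29))*(-20)))/1583 = (8/(-2 + 2800 + 30*(-116) - 700 + 6*(-116)*(-20)))/1583 = (8/(-2 + 2800 - 3480 - 700 + 13920))/1583 = (8/12538)/1583 = (8*(1/12538))/1583 = (1/1583)*(4/6269) = 4/9923827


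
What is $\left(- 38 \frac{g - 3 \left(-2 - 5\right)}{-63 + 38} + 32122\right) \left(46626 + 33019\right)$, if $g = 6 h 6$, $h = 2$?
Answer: $\frac{12848076536}{5} \approx 2.5696 \cdot 10^{9}$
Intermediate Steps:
$g = 72$ ($g = 6 \cdot 2 \cdot 6 = 12 \cdot 6 = 72$)
$\left(- 38 \frac{g - 3 \left(-2 - 5\right)}{-63 + 38} + 32122\right) \left(46626 + 33019\right) = \left(- 38 \frac{72 - 3 \left(-2 - 5\right)}{-63 + 38} + 32122\right) \left(46626 + 33019\right) = \left(- 38 \frac{72 - -21}{-25} + 32122\right) 79645 = \left(- 38 \left(72 + 21\right) \left(- \frac{1}{25}\right) + 32122\right) 79645 = \left(- 38 \cdot 93 \left(- \frac{1}{25}\right) + 32122\right) 79645 = \left(\left(-38\right) \left(- \frac{93}{25}\right) + 32122\right) 79645 = \left(\frac{3534}{25} + 32122\right) 79645 = \frac{806584}{25} \cdot 79645 = \frac{12848076536}{5}$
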